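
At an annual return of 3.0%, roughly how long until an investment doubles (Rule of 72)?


Formula: Years ≈ 72 / r
Substituting: Years ≈ 72 / 3.0
Years ≈ 24.0

24.0 years


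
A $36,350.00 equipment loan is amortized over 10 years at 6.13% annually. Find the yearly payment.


Formula: PMT = PV * r / (1 - (1+r)^(-n))
Denominator: 1 - (1 + 0.0613)^(-10) = 0.448407
Numerator: $36,350.00 * 0.0613 = 2228.255
PMT = 2228.255 / 0.448407 = $4,969.26

$4,969.26


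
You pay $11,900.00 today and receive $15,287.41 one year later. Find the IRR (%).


Formula: IRR = C1/C0 - 1
Substituting: IRR = $15,287.41 / $11,900.00 - 1
Ratio: 1.284656 - 1 = 0.284656
IRR = 28.4656%

28.4656%


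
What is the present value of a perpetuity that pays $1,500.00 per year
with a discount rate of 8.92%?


Formula: PV = C / r
Substituting: PV = $1,500.00 / 0.0892
PV = $16,816.14

$16,816.14


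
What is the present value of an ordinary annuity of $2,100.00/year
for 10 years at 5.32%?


Formula: PV = PMT * (1 - (1+r)^(-n)) / r
Discount factor: (1 + 0.0532)^(-10) = 0.595513
Bracket: 1 - 0.595513 = 0.404487
PV = $2,100.00 * 0.404487 / 0.0532 = $15,966.58

$15,966.58


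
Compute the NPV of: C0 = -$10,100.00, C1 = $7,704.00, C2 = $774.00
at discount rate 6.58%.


Formula: NPV = C0 + C1/(1+r) + C2/(1+r)^2
Discount C1: $7,704.00 / (1 + 0.0658) = $7,228.37
Discount C2: $774.00 / (1 + 0.0658)^2 = $681.38
NPV = -$10,100.00 + $7,228.37 + $681.38 = -$2,190.25

-$2,190.25


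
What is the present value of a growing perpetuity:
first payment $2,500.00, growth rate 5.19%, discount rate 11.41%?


Formula: PV = C / (r - g)
Spread: r - g = 0.1141 - 0.0519 = 0.0622
Substituting: PV = $2,500.00 / 0.0622
PV = $40,192.93

$40,192.93


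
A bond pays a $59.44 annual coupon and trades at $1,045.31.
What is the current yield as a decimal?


Formula: Current yield = annual coupon / price
Substituting: CY = $59.44 / $1,045.31
CY = 0.056864

0.056864


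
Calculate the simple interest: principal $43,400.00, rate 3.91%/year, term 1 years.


Formula: I = P * r * t
Substituting: I = $43,400.00 * 0.0391 * 1
Step: I = $43,400.00 * 0.0391
I = $1,696.94

$1,696.94


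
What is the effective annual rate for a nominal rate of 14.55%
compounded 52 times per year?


Formula: EAR = (1 + r/m)^m - 1
Period rate: r/m = 0.1455 / 52 = 0.002798
Compounding: (1 + 0.002798)^52 = 1.156383
EAR = 1.156383 - 1 = 0.156383

0.156383


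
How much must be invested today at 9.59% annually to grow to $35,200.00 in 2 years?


Formula: PV = FV / (1 + r)^n
Substituting: PV = $35,200.00 / (1 + 0.0959)^2
Discount factor: (1.0959)^2 = 1.200997
PV = $35,200.00 / 1.200997 = $29,308.99

$29,308.99


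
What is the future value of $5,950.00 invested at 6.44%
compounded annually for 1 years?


Formula: FV = P * (1 + r)^n
Substituting: FV = $5,950.00 * (1 + 0.0644)^1
Growth factor: (1.0644)^1 = 1.0644
FV = $5,950.00 * 1.0644 = $6,333.18

$6,333.18


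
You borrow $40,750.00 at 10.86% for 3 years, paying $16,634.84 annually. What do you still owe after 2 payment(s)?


Formula: Balance = PV*(1+r)^k - PMT*((1+r)^k - 1)/r
Growth: (1 + 0.1086)^2 = 1.228994
Accumulated factor: ((1+r)^k - 1)/r = 2.1086
Balance = $40,750.00 * 1.228994 - $16,634.84 * 2.1086
Balance = $15,005.28

$15,005.28


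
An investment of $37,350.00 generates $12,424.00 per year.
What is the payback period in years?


Formula: Payback = investment / annual cash flow
Substituting: Payback = $37,350.00 / $12,424.00
Payback = 3.0063 years

3.0063 years


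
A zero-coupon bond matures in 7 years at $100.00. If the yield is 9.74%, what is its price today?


Formula: Price = FV / (1 + r)^n
Substituting: Price = $100.00 / (1 + 0.0974)^7
Discount factor: (1.0974)^7 = 1.916702
Price = $100.00 / 1.916702 = $52.17

$52.17


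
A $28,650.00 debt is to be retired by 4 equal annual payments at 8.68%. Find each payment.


Formula: PMT = PV * r / (1 - (1+r)^(-n))
Denominator: 1 - (1 + 0.0868)^(-4) = 0.283194
Numerator: $28,650.00 * 0.0868 = 2486.82
PMT = 2486.82 / 0.283194 = $8,781.32

$8,781.32


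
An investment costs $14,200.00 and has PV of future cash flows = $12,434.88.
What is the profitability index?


Formula: PI = PV(cash flows) / initial investment
Substituting: PI = $12,434.88 / $14,200.00
PI = 0.8757

0.8757


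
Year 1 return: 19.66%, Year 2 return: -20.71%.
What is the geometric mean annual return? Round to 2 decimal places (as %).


Formula: Geometric mean = ((1+r1)*(1+r2))^(1/2) - 1
Product: (1 + 0.1966) * (1 + -0.2071) = 1.1966 * 0.7929 = 0.948784
Square root: 0.948784^0.5 = 0.974056
Geometric mean = 0.974056 - 1 = -0.025944
As percentage: -2.59%

-2.59%


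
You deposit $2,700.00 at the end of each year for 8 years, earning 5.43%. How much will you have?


Formula: FV = PMT * ((1+r)^n - 1) / r
Growth factor: (1 + 0.0543)^8 = 1.526559
Numerator: 1.526559 - 1 = 0.526559
FV = $2,700.00 * 0.526559 / 0.0543 = $26,182.50

$26,182.50


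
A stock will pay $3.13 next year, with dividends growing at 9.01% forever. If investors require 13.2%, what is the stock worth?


Formula: P = D1 / (r - g)
Spread: r - g = 0.132 - 0.0901 = 0.0419
Substituting: P = $3.13 / 0.0419
P = $74.70

$74.70


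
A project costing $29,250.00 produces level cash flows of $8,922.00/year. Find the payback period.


Formula: Payback = investment / annual cash flow
Substituting: Payback = $29,250.00 / $8,922.00
Payback = 3.2784 years

3.2784 years


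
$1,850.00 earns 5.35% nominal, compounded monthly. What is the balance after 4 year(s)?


Formula: FV = P * (1 + r/m)^(m*t)
Period rate: r/m = 0.0535 / 12 = 0.004458
Total periods: m*t = 12 * 4 = 48
Growth factor: (1 + 0.004458)^48 = 1.238034
FV = $1,850.00 * 1.238034 = $2,290.36

$2,290.36


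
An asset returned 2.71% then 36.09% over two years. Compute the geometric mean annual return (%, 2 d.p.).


Formula: Geometric mean = ((1+r1)*(1+r2))^(1/2) - 1
Product: (1 + 0.0271) * (1 + 0.3609) = 1.0271 * 1.3609 = 1.39778
Square root: 1.39778^0.5 = 1.182278
Geometric mean = 1.182278 - 1 = 0.182278
As percentage: 18.23%

18.23%


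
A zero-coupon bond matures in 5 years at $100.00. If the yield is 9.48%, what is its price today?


Formula: Price = FV / (1 + r)^n
Substituting: Price = $100.00 / (1 + 0.0948)^5
Discount factor: (1.0948)^5 = 1.572802
Price = $100.00 / 1.572802 = $63.58

$63.58


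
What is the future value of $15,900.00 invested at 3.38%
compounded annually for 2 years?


Formula: FV = P * (1 + r)^n
Substituting: FV = $15,900.00 * (1 + 0.0338)^2
Growth factor: (1.0338)^2 = 1.068742
FV = $15,900.00 * 1.068742 = $16,993.00

$16,993.00


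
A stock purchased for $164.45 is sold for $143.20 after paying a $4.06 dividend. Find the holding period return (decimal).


Formula: HPR = (P1 - P0 + D) / P0
Gain: $143.20 - $164.45 + $4.06 = -$17.19
HPR = -$17.19 / $164.45 = -0.1045

-0.1045


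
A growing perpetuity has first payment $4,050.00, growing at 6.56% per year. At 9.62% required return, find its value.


Formula: PV = C / (r - g)
Spread: r - g = 0.0962 - 0.0656 = 0.0306
Substituting: PV = $4,050.00 / 0.0306
PV = $132,352.94

$132,352.94


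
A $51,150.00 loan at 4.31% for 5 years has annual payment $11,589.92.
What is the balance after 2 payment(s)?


Formula: Balance = PV*(1+r)^k - PMT*((1+r)^k - 1)/r
Growth: (1 + 0.0431)^2 = 1.088058
Accumulated factor: ((1+r)^k - 1)/r = 2.0431
Balance = $51,150.00 * 1.088058 - $11,589.92 * 2.0431
Balance = $31,974.78

$31,974.78


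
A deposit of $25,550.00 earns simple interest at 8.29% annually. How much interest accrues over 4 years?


Formula: I = P * r * t
Substituting: I = $25,550.00 * 0.0829 * 4
Step: I = $25,550.00 * 0.3316
I = $8,472.38

$8,472.38


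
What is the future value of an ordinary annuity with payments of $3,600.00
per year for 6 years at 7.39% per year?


Formula: FV = PMT * ((1+r)^n - 1) / r
Growth factor: (1 + 0.0739)^6 = 1.533851
Numerator: 1.533851 - 1 = 0.533851
FV = $3,600.00 * 0.533851 / 0.0739 = $26,006.25

$26,006.25


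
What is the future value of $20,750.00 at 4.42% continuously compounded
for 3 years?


Formula: FV = P * e^(r*t)
Exponent: r*t = 0.0442 * 3 = 0.1326
e^(0.1326) = 1.141793
FV = $20,750.00 * 1.141793 = $23,692.21

$23,692.21


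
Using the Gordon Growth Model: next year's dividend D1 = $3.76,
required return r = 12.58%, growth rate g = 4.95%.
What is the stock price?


Formula: P = D1 / (r - g)
Spread: r - g = 0.1258 - 0.0495 = 0.0763
Substituting: P = $3.76 / 0.0763
P = $49.28

$49.28


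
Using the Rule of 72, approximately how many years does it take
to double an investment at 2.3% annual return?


Formula: Years ≈ 72 / r
Substituting: Years ≈ 72 / 2.3
Years ≈ 31.3

31.3 years


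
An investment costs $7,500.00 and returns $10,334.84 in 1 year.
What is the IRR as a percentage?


Formula: IRR = C1/C0 - 1
Substituting: IRR = $10,334.84 / $7,500.00 - 1
Ratio: 1.377979 - 1 = 0.377979
IRR = 37.7979%

37.7979%


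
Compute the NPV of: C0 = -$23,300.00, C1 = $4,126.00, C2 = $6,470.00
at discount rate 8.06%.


Formula: NPV = C0 + C1/(1+r) + C2/(1+r)^2
Discount C1: $4,126.00 / (1 + 0.0806) = $3,818.25
Discount C2: $6,470.00 / (1 + 0.0806)^2 = $5,540.82
NPV = -$23,300.00 + $3,818.25 + $5,540.82 = -$13,940.93

-$13,940.93


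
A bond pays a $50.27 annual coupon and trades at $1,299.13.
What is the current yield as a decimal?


Formula: Current yield = annual coupon / price
Substituting: CY = $50.27 / $1,299.13
CY = 0.038695

0.038695


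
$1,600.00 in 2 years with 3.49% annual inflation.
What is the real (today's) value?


Formula: Real value = nominal / (1 + inflation)^years
Price level: (1 + 0.0349)^2 = 1.071018
Real value = $1,600.00 / 1.071018 = $1,493.91

$1,493.91


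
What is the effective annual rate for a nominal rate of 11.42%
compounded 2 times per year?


Formula: EAR = (1 + r/m)^m - 1
Period rate: r/m = 0.1142 / 2 = 0.0571
Compounding: (1 + 0.0571)^2 = 1.11746
EAR = 1.11746 - 1 = 0.11746

0.11746


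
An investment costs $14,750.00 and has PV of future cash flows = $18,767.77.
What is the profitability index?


Formula: PI = PV(cash flows) / initial investment
Substituting: PI = $18,767.77 / $14,750.00
PI = 1.2724

1.2724


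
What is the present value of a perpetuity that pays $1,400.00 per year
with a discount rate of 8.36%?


Formula: PV = C / r
Substituting: PV = $1,400.00 / 0.0836
PV = $16,746.41

$16,746.41


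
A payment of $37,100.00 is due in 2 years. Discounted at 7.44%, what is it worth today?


Formula: PV = FV / (1 + r)^n
Substituting: PV = $37,100.00 / (1 + 0.0744)^2
Discount factor: (1.0744)^2 = 1.154335
PV = $37,100.00 / 1.154335 = $32,139.71

$32,139.71


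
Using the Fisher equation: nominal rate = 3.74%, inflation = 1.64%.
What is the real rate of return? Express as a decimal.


Formula: (1 + r_real) = (1 + r_nom) / (1 + inflation)
Substituting: (1 + r_real) = 1.0374 / 1.0164
(1 + r_real) = 1.020661
r_real = 1.020661 - 1 = 0.020661

0.020661


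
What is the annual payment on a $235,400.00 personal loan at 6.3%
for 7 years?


Formula: PMT = PV * r / (1 - (1+r)^(-n))
Denominator: 1 - (1 + 0.063)^(-7) = 0.347971
Numerator: $235,400.00 * 0.063 = 14830.2
PMT = 14830.2 / 0.347971 = $42,619.11

$42,619.11


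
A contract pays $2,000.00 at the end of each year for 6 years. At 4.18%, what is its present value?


Formula: PV = PMT * (1 - (1+r)^(-n)) / r
Discount factor: (1 + 0.0418)^(-6) = 0.782157
Bracket: 1 - 0.782157 = 0.217843
PV = $2,000.00 * 0.217843 / 0.0418 = $10,423.11

$10,423.11


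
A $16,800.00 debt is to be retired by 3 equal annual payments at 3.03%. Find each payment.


Formula: PMT = PV * r / (1 - (1+r)^(-n))
Denominator: 1 - (1 + 0.0303)^(-3) = 0.085658
Numerator: $16,800.00 * 0.0303 = 509.04
PMT = 509.04 / 0.085658 = $5,942.74

$5,942.74


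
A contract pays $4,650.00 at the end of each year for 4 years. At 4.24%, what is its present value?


Formula: PV = PMT * (1 - (1+r)^(-n)) / r
Discount factor: (1 + 0.0424)^(-4) = 0.846959
Bracket: 1 - 0.846959 = 0.153041
PV = $4,650.00 * 0.153041 / 0.0424 = $16,783.98

$16,783.98


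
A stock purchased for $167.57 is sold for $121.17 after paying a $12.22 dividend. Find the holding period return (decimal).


Formula: HPR = (P1 - P0 + D) / P0
Gain: $121.17 - $167.57 + $12.22 = -$34.18
HPR = -$34.18 / $167.57 = -0.204

-0.204


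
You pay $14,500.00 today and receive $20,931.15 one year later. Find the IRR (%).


Formula: IRR = C1/C0 - 1
Substituting: IRR = $20,931.15 / $14,500.00 - 1
Ratio: 1.443528 - 1 = 0.443528
IRR = 44.3528%

44.3528%


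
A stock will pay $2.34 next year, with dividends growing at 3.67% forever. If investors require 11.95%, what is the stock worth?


Formula: P = D1 / (r - g)
Spread: r - g = 0.1195 - 0.0367 = 0.0828
Substituting: P = $2.34 / 0.0828
P = $28.26

$28.26


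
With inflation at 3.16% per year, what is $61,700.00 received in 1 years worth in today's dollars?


Formula: Real value = nominal / (1 + inflation)^years
Price level: (1 + 0.0316)^1 = 1.0316
Real value = $61,700.00 / 1.0316 = $59,810.00

$59,810.00


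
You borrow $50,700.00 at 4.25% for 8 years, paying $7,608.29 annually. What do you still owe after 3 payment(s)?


Formula: Balance = PV*(1+r)^k - PMT*((1+r)^k - 1)/r
Growth: (1 + 0.0425)^3 = 1.132996
Accumulated factor: ((1+r)^k - 1)/r = 3.129306
Balance = $50,700.00 * 1.132996 - $7,608.29 * 3.129306
Balance = $33,634.20

$33,634.20


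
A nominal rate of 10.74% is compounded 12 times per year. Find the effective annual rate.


Formula: EAR = (1 + r/m)^m - 1
Period rate: r/m = 0.1074 / 12 = 0.00895
Compounding: (1 + 0.00895)^12 = 1.112848
EAR = 1.112848 - 1 = 0.112848

0.112848


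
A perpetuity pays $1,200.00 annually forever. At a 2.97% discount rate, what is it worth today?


Formula: PV = C / r
Substituting: PV = $1,200.00 / 0.0297
PV = $40,404.04

$40,404.04


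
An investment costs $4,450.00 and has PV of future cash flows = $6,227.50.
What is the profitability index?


Formula: PI = PV(cash flows) / initial investment
Substituting: PI = $6,227.50 / $4,450.00
PI = 1.3994

1.3994


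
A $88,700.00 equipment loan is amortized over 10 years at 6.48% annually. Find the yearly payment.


Formula: PMT = PV * r / (1 - (1+r)^(-n))
Denominator: 1 - (1 + 0.0648)^(-10) = 0.466273
Numerator: $88,700.00 * 0.0648 = 5747.76
PMT = 5747.76 / 0.466273 = $12,327.04

$12,327.04


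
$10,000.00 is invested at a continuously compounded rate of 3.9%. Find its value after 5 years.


Formula: FV = P * e^(r*t)
Exponent: r*t = 0.039 * 5 = 0.195
e^(0.195) = 1.215311
FV = $10,000.00 * 1.215311 = $12,153.11

$12,153.11


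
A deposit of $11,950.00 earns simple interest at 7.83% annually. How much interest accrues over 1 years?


Formula: I = P * r * t
Substituting: I = $11,950.00 * 0.0783 * 1
Step: I = $11,950.00 * 0.0783
I = $935.69

$935.69


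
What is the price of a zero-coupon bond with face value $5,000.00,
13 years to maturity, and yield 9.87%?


Formula: Price = FV / (1 + r)^n
Substituting: Price = $5,000.00 / (1 + 0.0987)^13
Discount factor: (1.0987)^13 = 3.399606
Price = $5,000.00 / 3.399606 = $1,470.76

$1,470.76


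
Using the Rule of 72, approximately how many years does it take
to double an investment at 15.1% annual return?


Formula: Years ≈ 72 / r
Substituting: Years ≈ 72 / 15.1
Years ≈ 4.8

4.8 years


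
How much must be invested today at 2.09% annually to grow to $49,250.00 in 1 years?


Formula: PV = FV / (1 + r)^n
Substituting: PV = $49,250.00 / (1 + 0.0209)^1
Discount factor: (1.0209)^1 = 1.0209
PV = $49,250.00 / 1.0209 = $48,241.75

$48,241.75


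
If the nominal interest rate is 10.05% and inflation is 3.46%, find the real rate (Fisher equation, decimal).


Formula: (1 + r_real) = (1 + r_nom) / (1 + inflation)
Substituting: (1 + r_real) = 1.1005 / 1.0346
(1 + r_real) = 1.063696
r_real = 1.063696 - 1 = 0.063696

0.063696


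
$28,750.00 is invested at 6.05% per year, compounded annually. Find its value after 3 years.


Formula: FV = P * (1 + r)^n
Substituting: FV = $28,750.00 * (1 + 0.0605)^3
Growth factor: (1.0605)^3 = 1.192702
FV = $28,750.00 * 1.192702 = $34,290.19

$34,290.19


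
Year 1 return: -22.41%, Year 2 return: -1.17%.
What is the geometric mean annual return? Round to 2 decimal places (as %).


Formula: Geometric mean = ((1+r1)*(1+r2))^(1/2) - 1
Product: (1 + -0.2241) * (1 + -0.0117) = 0.7759 * 0.9883 = 0.766822
Square root: 0.766822^0.5 = 0.875684
Geometric mean = 0.875684 - 1 = -0.124316
As percentage: -12.43%

-12.43%


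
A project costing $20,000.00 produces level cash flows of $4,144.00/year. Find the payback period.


Formula: Payback = investment / annual cash flow
Substituting: Payback = $20,000.00 / $4,144.00
Payback = 4.8263 years

4.8263 years


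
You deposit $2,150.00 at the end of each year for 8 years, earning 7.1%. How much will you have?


Formula: FV = PMT * ((1+r)^n - 1) / r
Growth factor: (1 + 0.071)^8 = 1.731075
Numerator: 1.731075 - 1 = 0.731075
FV = $2,150.00 * 0.731075 / 0.071 = $22,138.17

$22,138.17


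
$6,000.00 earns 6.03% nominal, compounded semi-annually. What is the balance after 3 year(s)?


Formula: FV = P * (1 + r/m)^(m*t)
Period rate: r/m = 0.0603 / 2 = 0.03015
Total periods: m*t = 2 * 3 = 6
Growth factor: (1 + 0.03015)^6 = 1.195096
FV = $6,000.00 * 1.195096 = $7,170.58

$7,170.58


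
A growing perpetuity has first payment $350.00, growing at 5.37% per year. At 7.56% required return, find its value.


Formula: PV = C / (r - g)
Spread: r - g = 0.0756 - 0.0537 = 0.0219
Substituting: PV = $350.00 / 0.0219
PV = $15,981.74

$15,981.74


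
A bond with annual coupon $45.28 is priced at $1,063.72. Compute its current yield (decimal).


Formula: Current yield = annual coupon / price
Substituting: CY = $45.28 / $1,063.72
CY = 0.042568

0.042568


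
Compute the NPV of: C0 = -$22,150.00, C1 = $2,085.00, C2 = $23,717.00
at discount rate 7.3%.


Formula: NPV = C0 + C1/(1+r) + C2/(1+r)^2
Discount C1: $2,085.00 / (1 + 0.073) = $1,943.15
Discount C2: $23,717.00 / (1 + 0.073)^2 = $20,599.67
NPV = -$22,150.00 + $1,943.15 + $20,599.67 = $392.82

$392.82


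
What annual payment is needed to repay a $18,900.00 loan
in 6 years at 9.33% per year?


Formula: PMT = PV * r / (1 - (1+r)^(-n))
Denominator: 1 - (1 + 0.0933)^(-6) = 0.41445
Numerator: $18,900.00 * 0.0933 = 1763.37
PMT = 1763.37 / 0.41445 = $4,254.72

$4,254.72


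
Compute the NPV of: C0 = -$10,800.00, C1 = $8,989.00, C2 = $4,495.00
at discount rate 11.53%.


Formula: NPV = C0 + C1/(1+r) + C2/(1+r)^2
Discount C1: $8,989.00 / (1 + 0.1153) = $8,059.71
Discount C2: $4,495.00 / (1 + 0.1153)^2 = $3,613.65
NPV = -$10,800.00 + $8,059.71 + $3,613.65 = $873.37

$873.37


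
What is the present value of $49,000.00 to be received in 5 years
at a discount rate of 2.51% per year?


Formula: PV = FV / (1 + r)^n
Substituting: PV = $49,000.00 / (1 + 0.0251)^5
Discount factor: (1.0251)^5 = 1.13196
PV = $49,000.00 / 1.13196 = $43,287.74

$43,287.74


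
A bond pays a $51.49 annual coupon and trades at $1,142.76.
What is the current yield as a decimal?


Formula: Current yield = annual coupon / price
Substituting: CY = $51.49 / $1,142.76
CY = 0.045058

0.045058


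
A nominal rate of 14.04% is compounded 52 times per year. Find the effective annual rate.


Formula: EAR = (1 + r/m)^m - 1
Period rate: r/m = 0.1404 / 52 = 0.0027
Compounding: (1 + 0.0027)^52 = 1.150516
EAR = 1.150516 - 1 = 0.150516

0.150516


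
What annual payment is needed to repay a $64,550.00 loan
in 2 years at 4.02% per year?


Formula: PMT = PV * r / (1 - (1+r)^(-n))
Denominator: 1 - (1 + 0.0402)^(-2) = 0.075799
Numerator: $64,550.00 * 0.0402 = 2594.91
PMT = 2594.91 / 0.075799 = $34,233.96

$34,233.96


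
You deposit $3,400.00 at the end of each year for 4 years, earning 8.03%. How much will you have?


Formula: FV = PMT * ((1+r)^n - 1) / r
Growth factor: (1 + 0.0803)^4 = 1.362001
Numerator: 1.362001 - 1 = 0.362001
FV = $3,400.00 * 0.362001 / 0.0803 = $15,327.57

$15,327.57


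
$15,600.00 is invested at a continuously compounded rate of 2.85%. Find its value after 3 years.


Formula: FV = P * e^(r*t)
Exponent: r*t = 0.0285 * 3 = 0.0855
e^(0.0855) = 1.089262
FV = $15,600.00 * 1.089262 = $16,992.48

$16,992.48


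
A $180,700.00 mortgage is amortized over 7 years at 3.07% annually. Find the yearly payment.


Formula: PMT = PV * r / (1 - (1+r)^(-n))
Denominator: 1 - (1 + 0.0307)^(-7) = 0.190766
Numerator: $180,700.00 * 0.0307 = 5547.49
PMT = 5547.49 / 0.190766 = $29,080.06

$29,080.06


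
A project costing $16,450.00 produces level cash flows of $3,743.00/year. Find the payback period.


Formula: Payback = investment / annual cash flow
Substituting: Payback = $16,450.00 / $3,743.00
Payback = 4.3949 years

4.3949 years


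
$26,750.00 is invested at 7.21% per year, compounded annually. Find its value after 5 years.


Formula: FV = P * (1 + r)^n
Substituting: FV = $26,750.00 * (1 + 0.0721)^5
Growth factor: (1.0721)^5 = 1.416369
FV = $26,750.00 * 1.416369 = $37,887.88

$37,887.88


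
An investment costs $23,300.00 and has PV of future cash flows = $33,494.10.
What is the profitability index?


Formula: PI = PV(cash flows) / initial investment
Substituting: PI = $33,494.10 / $23,300.00
PI = 1.4375

1.4375


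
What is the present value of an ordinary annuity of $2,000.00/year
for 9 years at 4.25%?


Formula: PV = PMT * (1 - (1+r)^(-n)) / r
Discount factor: (1 + 0.0425)^(-9) = 0.687568
Bracket: 1 - 0.687568 = 0.312432
PV = $2,000.00 * 0.312432 / 0.0425 = $14,702.70

$14,702.70


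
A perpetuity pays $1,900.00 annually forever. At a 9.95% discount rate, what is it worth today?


Formula: PV = C / r
Substituting: PV = $1,900.00 / 0.0995
PV = $19,095.48

$19,095.48


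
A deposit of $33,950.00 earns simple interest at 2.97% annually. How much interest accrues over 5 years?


Formula: I = P * r * t
Substituting: I = $33,950.00 * 0.0297 * 5
Step: I = $33,950.00 * 0.1485
I = $5,041.58

$5,041.58


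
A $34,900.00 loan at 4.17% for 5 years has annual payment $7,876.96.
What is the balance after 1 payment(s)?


Formula: Balance = PV*(1+r)^k - PMT*((1+r)^k - 1)/r
Growth: (1 + 0.0417)^1 = 1.0417
Accumulated factor: ((1+r)^k - 1)/r = 1.0
Balance = $34,900.00 * 1.0417 - $7,876.96 * 1.0
Balance = $28,478.37

$28,478.37


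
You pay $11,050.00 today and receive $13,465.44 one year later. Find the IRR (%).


Formula: IRR = C1/C0 - 1
Substituting: IRR = $13,465.44 / $11,050.00 - 1
Ratio: 1.218592 - 1 = 0.218592
IRR = 21.8592%

21.8592%


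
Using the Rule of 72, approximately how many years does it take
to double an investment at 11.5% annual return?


Formula: Years ≈ 72 / r
Substituting: Years ≈ 72 / 11.5
Years ≈ 6.3

6.3 years


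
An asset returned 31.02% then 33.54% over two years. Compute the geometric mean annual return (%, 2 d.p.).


Formula: Geometric mean = ((1+r1)*(1+r2))^(1/2) - 1
Product: (1 + 0.3102) * (1 + 0.3354) = 1.3102 * 1.3354 = 1.749641
Square root: 1.749641^0.5 = 1.32274
Geometric mean = 1.32274 - 1 = 0.32274
As percentage: 32.27%

32.27%


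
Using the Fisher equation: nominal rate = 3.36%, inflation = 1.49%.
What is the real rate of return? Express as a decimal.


Formula: (1 + r_real) = (1 + r_nom) / (1 + inflation)
Substituting: (1 + r_real) = 1.0336 / 1.0149
(1 + r_real) = 1.018425
r_real = 1.018425 - 1 = 0.018425

0.018425


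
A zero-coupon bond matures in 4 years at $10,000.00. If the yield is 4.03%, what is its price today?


Formula: Price = FV / (1 + r)^n
Substituting: Price = $10,000.00 / (1 + 0.0403)^4
Discount factor: (1.0403)^4 = 1.171209
Price = $10,000.00 / 1.171209 = $8,538.19

$8,538.19


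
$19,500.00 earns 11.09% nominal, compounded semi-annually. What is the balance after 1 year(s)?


Formula: FV = P * (1 + r/m)^(m*t)
Period rate: r/m = 0.1109 / 2 = 0.05545
Total periods: m*t = 2 * 1 = 2
Growth factor: (1 + 0.05545)^2 = 1.113975
FV = $19,500.00 * 1.113975 = $21,722.51

$21,722.51


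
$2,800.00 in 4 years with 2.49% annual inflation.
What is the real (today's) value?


Formula: Real value = nominal / (1 + inflation)^years
Price level: (1 + 0.0249)^4 = 1.103382
Real value = $2,800.00 / 1.103382 = $2,537.65

$2,537.65


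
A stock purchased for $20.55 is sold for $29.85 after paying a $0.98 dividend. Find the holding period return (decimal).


Formula: HPR = (P1 - P0 + D) / P0
Gain: $29.85 - $20.55 + $0.98 = $10.28
HPR = $10.28 / $20.55 = 0.5002

0.5002


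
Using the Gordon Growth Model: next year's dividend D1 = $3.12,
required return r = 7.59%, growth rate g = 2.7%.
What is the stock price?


Formula: P = D1 / (r - g)
Spread: r - g = 0.0759 - 0.027 = 0.0489
Substituting: P = $3.12 / 0.0489
P = $63.80

$63.80


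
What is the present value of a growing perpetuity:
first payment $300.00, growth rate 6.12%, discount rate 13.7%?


Formula: PV = C / (r - g)
Spread: r - g = 0.137 - 0.0612 = 0.0758
Substituting: PV = $300.00 / 0.0758
PV = $3,957.78

$3,957.78


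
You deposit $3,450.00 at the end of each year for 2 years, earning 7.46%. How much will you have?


Formula: FV = PMT * ((1+r)^n - 1) / r
Growth factor: (1 + 0.0746)^2 = 1.154765
Numerator: 1.154765 - 1 = 0.154765
FV = $3,450.00 * 0.154765 / 0.0746 = $7,157.37

$7,157.37


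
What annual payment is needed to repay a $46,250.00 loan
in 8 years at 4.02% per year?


Formula: PMT = PV * r / (1 - (1+r)^(-n))
Denominator: 1 - (1 + 0.0402)^(-8) = 0.270433
Numerator: $46,250.00 * 0.0402 = 1859.25
PMT = 1859.25 / 0.270433 = $6,875.09

$6,875.09


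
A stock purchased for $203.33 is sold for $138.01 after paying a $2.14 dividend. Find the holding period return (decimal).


Formula: HPR = (P1 - P0 + D) / P0
Gain: $138.01 - $203.33 + $2.14 = -$63.18
HPR = -$63.18 / $203.33 = -0.3107

-0.3107


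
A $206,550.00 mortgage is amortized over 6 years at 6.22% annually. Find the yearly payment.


Formula: PMT = PV * r / (1 - (1+r)^(-n))
Denominator: 1 - (1 + 0.0622)^(-6) = 0.303755
Numerator: $206,550.00 * 0.0622 = 12847.41
PMT = 12847.41 / 0.303755 = $42,295.33

$42,295.33


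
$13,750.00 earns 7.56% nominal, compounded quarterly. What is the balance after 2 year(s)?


Formula: FV = P * (1 + r/m)^(m*t)
Period rate: r/m = 0.0756 / 4 = 0.0189
Total periods: m*t = 4 * 2 = 8
Growth factor: (1 + 0.0189)^8 = 1.161589
FV = $13,750.00 * 1.161589 = $15,971.85

$15,971.85


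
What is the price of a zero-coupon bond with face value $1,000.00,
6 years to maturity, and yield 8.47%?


Formula: Price = FV / (1 + r)^n
Substituting: Price = $1,000.00 / (1 + 0.0847)^6
Discount factor: (1.0847)^6 = 1.628763
Price = $1,000.00 / 1.628763 = $613.96

$613.96


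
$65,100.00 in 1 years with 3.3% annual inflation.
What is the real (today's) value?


Formula: Real value = nominal / (1 + inflation)^years
Price level: (1 + 0.033)^1 = 1.033
Real value = $65,100.00 / 1.033 = $63,020.33

$63,020.33


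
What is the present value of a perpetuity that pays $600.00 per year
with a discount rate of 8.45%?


Formula: PV = C / r
Substituting: PV = $600.00 / 0.0845
PV = $7,100.59

$7,100.59


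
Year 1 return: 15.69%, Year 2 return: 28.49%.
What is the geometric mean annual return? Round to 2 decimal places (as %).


Formula: Geometric mean = ((1+r1)*(1+r2))^(1/2) - 1
Product: (1 + 0.1569) * (1 + 0.2849) = 1.1569 * 1.2849 = 1.486501
Square root: 1.486501^0.5 = 1.219221
Geometric mean = 1.219221 - 1 = 0.219221
As percentage: 21.92%

21.92%


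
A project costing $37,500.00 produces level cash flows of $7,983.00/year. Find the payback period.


Formula: Payback = investment / annual cash flow
Substituting: Payback = $37,500.00 / $7,983.00
Payback = 4.6975 years

4.6975 years


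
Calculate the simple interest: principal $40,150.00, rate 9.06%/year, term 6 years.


Formula: I = P * r * t
Substituting: I = $40,150.00 * 0.0906 * 6
Step: I = $40,150.00 * 0.5436
I = $21,825.54

$21,825.54


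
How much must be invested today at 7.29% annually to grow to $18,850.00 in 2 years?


Formula: PV = FV / (1 + r)^n
Substituting: PV = $18,850.00 / (1 + 0.0729)^2
Discount factor: (1.0729)^2 = 1.151114
PV = $18,850.00 / 1.151114 = $16,375.44

$16,375.44


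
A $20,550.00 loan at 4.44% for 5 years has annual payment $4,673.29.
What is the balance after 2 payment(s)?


Formula: Balance = PV*(1+r)^k - PMT*((1+r)^k - 1)/r
Growth: (1 + 0.0444)^2 = 1.090771
Accumulated factor: ((1+r)^k - 1)/r = 2.0444
Balance = $20,550.00 * 1.090771 - $4,673.29 * 2.0444
Balance = $12,861.28

$12,861.28


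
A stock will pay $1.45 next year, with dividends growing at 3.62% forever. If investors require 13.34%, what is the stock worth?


Formula: P = D1 / (r - g)
Spread: r - g = 0.1334 - 0.0362 = 0.0972
Substituting: P = $1.45 / 0.0972
P = $14.92

$14.92


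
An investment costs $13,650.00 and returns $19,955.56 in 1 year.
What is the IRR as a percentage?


Formula: IRR = C1/C0 - 1
Substituting: IRR = $19,955.56 / $13,650.00 - 1
Ratio: 1.461946 - 1 = 0.461946
IRR = 46.1946%

46.1946%


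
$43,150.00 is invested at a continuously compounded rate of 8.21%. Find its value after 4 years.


Formula: FV = P * e^(r*t)
Exponent: r*t = 0.0821 * 4 = 0.3284
e^(0.3284) = 1.388744
FV = $43,150.00 * 1.388744 = $59,924.32

$59,924.32


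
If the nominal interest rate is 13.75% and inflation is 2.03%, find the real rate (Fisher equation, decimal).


Formula: (1 + r_real) = (1 + r_nom) / (1 + inflation)
Substituting: (1 + r_real) = 1.1375 / 1.0203
(1 + r_real) = 1.114868
r_real = 1.114868 - 1 = 0.114868

0.114868


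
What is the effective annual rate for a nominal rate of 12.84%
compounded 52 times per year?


Formula: EAR = (1 + r/m)^m - 1
Period rate: r/m = 0.1284 / 52 = 0.002469
Compounding: (1 + 0.002469)^52 = 1.136828
EAR = 1.136828 - 1 = 0.136828

0.136828


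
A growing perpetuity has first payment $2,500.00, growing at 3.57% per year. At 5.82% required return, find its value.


Formula: PV = C / (r - g)
Spread: r - g = 0.0582 - 0.0357 = 0.0225
Substituting: PV = $2,500.00 / 0.0225
PV = $111,111.11

$111,111.11


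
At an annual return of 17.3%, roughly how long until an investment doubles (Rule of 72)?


Formula: Years ≈ 72 / r
Substituting: Years ≈ 72 / 17.3
Years ≈ 4.2

4.2 years


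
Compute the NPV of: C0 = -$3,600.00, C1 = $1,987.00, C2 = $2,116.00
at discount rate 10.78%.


Formula: NPV = C0 + C1/(1+r) + C2/(1+r)^2
Discount C1: $1,987.00 / (1 + 0.1078) = $1,793.65
Discount C2: $2,116.00 / (1 + 0.1078)^2 = $1,724.22
NPV = -$3,600.00 + $1,793.65 + $1,724.22 = -$82.13

-$82.13


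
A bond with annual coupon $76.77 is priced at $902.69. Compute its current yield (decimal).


Formula: Current yield = annual coupon / price
Substituting: CY = $76.77 / $902.69
CY = 0.085046

0.085046


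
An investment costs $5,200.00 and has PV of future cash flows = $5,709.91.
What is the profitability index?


Formula: PI = PV(cash flows) / initial investment
Substituting: PI = $5,709.91 / $5,200.00
PI = 1.0981

1.0981


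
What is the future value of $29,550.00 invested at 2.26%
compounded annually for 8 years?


Formula: FV = P * (1 + r)^n
Substituting: FV = $29,550.00 * (1 + 0.0226)^8
Growth factor: (1.0226)^8 = 1.195766
FV = $29,550.00 * 1.195766 = $35,334.89

$35,334.89


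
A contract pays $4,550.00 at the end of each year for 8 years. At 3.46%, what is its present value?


Formula: PV = PMT * (1 - (1+r)^(-n)) / r
Discount factor: (1 + 0.0346)^(-8) = 0.761764
Bracket: 1 - 0.761764 = 0.238236
PV = $4,550.00 * 0.238236 / 0.0346 = $31,328.78

$31,328.78


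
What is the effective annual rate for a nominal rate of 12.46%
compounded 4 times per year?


Formula: EAR = (1 + r/m)^m - 1
Period rate: r/m = 0.1246 / 4 = 0.03115
Compounding: (1 + 0.03115)^4 = 1.130544
EAR = 1.130544 - 1 = 0.130544

0.130544


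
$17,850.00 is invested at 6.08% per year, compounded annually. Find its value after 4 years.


Formula: FV = P * (1 + r)^n
Substituting: FV = $17,850.00 * (1 + 0.0608)^4
Growth factor: (1.0608)^4 = 1.266293
FV = $17,850.00 * 1.266293 = $22,603.32

$22,603.32


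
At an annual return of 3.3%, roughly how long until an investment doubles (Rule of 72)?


Formula: Years ≈ 72 / r
Substituting: Years ≈ 72 / 3.3
Years ≈ 21.8

21.8 years


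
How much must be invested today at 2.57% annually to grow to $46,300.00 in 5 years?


Formula: PV = FV / (1 + r)^n
Substituting: PV = $46,300.00 / (1 + 0.0257)^5
Discount factor: (1.0257)^5 = 1.135277
PV = $46,300.00 / 1.135277 = $40,783.00

$40,783.00


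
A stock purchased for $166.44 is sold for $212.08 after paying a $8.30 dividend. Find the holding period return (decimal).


Formula: HPR = (P1 - P0 + D) / P0
Gain: $212.08 - $166.44 + $8.30 = $53.94
HPR = $53.94 / $166.44 = 0.3241

0.3241


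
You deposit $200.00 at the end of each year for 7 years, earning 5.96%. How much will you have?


Formula: FV = PMT * ((1+r)^n - 1) / r
Growth factor: (1 + 0.0596)^7 = 1.499663
Numerator: 1.499663 - 1 = 0.499663
FV = $200.00 * 0.499663 / 0.0596 = $1,676.72

$1,676.72


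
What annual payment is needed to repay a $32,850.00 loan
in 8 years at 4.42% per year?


Formula: PMT = PV * r / (1 - (1+r)^(-n))
Denominator: 1 - (1 + 0.0442)^(-8) = 0.292493
Numerator: $32,850.00 * 0.0442 = 1451.97
PMT = 1451.97 / 0.292493 = $4,964.11

$4,964.11


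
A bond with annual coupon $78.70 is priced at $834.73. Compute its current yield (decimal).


Formula: Current yield = annual coupon / price
Substituting: CY = $78.70 / $834.73
CY = 0.094282

0.094282


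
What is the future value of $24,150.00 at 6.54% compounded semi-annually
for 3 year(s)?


Formula: FV = P * (1 + r/m)^(m*t)
Period rate: r/m = 0.0654 / 2 = 0.0327
Total periods: m*t = 2 * 3 = 6
Growth factor: (1 + 0.0327)^6 = 1.212956
FV = $24,150.00 * 1.212956 = $29,292.89

$29,292.89


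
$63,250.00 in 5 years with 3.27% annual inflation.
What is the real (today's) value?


Formula: Real value = nominal / (1 + inflation)^years
Price level: (1 + 0.0327)^5 = 1.174548
Real value = $63,250.00 / 1.174548 = $53,850.49

$53,850.49


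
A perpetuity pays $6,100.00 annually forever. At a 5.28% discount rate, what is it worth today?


Formula: PV = C / r
Substituting: PV = $6,100.00 / 0.0528
PV = $115,530.30

$115,530.30


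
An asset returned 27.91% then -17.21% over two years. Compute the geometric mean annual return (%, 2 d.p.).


Formula: Geometric mean = ((1+r1)*(1+r2))^(1/2) - 1
Product: (1 + 0.2791) * (1 + -0.1721) = 1.2791 * 0.8279 = 1.058967
Square root: 1.058967^0.5 = 1.029061
Geometric mean = 1.029061 - 1 = 0.029061
As percentage: 2.91%

2.91%


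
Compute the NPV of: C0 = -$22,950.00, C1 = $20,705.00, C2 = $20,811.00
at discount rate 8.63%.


Formula: NPV = C0 + C1/(1+r) + C2/(1+r)^2
Discount C1: $20,705.00 / (1 + 0.0863) = $19,060.11
Discount C2: $20,811.00 / (1 + 0.0863)^2 = $17,635.73
NPV = -$22,950.00 + $19,060.11 + $17,635.73 = $13,745.84

$13,745.84


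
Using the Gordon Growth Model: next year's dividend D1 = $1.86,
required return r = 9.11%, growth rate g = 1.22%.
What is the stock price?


Formula: P = D1 / (r - g)
Spread: r - g = 0.0911 - 0.0122 = 0.0789
Substituting: P = $1.86 / 0.0789
P = $23.57

$23.57


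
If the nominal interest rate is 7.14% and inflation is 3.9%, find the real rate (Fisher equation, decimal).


Formula: (1 + r_real) = (1 + r_nom) / (1 + inflation)
Substituting: (1 + r_real) = 1.0714 / 1.039
(1 + r_real) = 1.031184
r_real = 1.031184 - 1 = 0.031184

0.031184


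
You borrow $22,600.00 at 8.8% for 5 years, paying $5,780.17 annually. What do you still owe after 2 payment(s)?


Formula: Balance = PV*(1+r)^k - PMT*((1+r)^k - 1)/r
Growth: (1 + 0.088)^2 = 1.183744
Accumulated factor: ((1+r)^k - 1)/r = 2.088
Balance = $22,600.00 * 1.183744 - $5,780.17 * 2.088
Balance = $14,683.62

$14,683.62


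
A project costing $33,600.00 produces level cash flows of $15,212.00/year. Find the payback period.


Formula: Payback = investment / annual cash flow
Substituting: Payback = $33,600.00 / $15,212.00
Payback = 2.2088 years

2.2088 years


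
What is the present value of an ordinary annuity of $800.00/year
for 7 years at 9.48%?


Formula: PV = PMT * (1 - (1+r)^(-n)) / r
Discount factor: (1 + 0.0948)^(-7) = 0.530465
Bracket: 1 - 0.530465 = 0.469535
PV = $800.00 * 0.469535 / 0.0948 = $3,962.32

$3,962.32


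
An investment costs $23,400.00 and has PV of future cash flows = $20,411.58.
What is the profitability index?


Formula: PI = PV(cash flows) / initial investment
Substituting: PI = $20,411.58 / $23,400.00
PI = 0.8723

0.8723


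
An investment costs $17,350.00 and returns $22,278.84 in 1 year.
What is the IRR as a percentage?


Formula: IRR = C1/C0 - 1
Substituting: IRR = $22,278.84 / $17,350.00 - 1
Ratio: 1.284083 - 1 = 0.284083
IRR = 28.4083%

28.4083%


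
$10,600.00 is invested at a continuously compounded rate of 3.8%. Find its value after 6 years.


Formula: FV = P * e^(r*t)
Exponent: r*t = 0.038 * 6 = 0.228
e^(0.228) = 1.256085
FV = $10,600.00 * 1.256085 = $13,314.50

$13,314.50


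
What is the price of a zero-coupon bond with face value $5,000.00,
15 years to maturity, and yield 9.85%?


Formula: Price = FV / (1 + r)^n
Substituting: Price = $5,000.00 / (1 + 0.0985)^15
Discount factor: (1.0985)^15 = 4.092615
Price = $5,000.00 / 4.092615 = $1,221.71

$1,221.71


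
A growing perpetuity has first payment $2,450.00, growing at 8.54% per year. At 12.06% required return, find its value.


Formula: PV = C / (r - g)
Spread: r - g = 0.1206 - 0.0854 = 0.0352
Substituting: PV = $2,450.00 / 0.0352
PV = $69,602.27

$69,602.27


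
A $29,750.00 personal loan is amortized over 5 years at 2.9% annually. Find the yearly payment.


Formula: PMT = PV * r / (1 - (1+r)^(-n))
Denominator: 1 - (1 + 0.029)^(-5) = 0.133192
Numerator: $29,750.00 * 0.029 = 862.75
PMT = 862.75 / 0.133192 = $6,477.51

$6,477.51


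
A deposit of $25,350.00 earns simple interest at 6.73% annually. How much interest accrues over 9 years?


Formula: I = P * r * t
Substituting: I = $25,350.00 * 0.0673 * 9
Step: I = $25,350.00 * 0.6057
I = $15,354.50

$15,354.50


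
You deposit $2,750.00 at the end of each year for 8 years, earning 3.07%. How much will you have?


Formula: FV = PMT * ((1+r)^n - 1) / r
Growth factor: (1 + 0.0307)^8 = 1.273674
Numerator: 1.273674 - 1 = 0.273674
FV = $2,750.00 * 0.273674 / 0.0307 = $24,514.75

$24,514.75


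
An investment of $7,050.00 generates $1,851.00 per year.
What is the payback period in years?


Formula: Payback = investment / annual cash flow
Substituting: Payback = $7,050.00 / $1,851.00
Payback = 3.8088 years

3.8088 years


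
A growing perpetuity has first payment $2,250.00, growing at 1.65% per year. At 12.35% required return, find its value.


Formula: PV = C / (r - g)
Spread: r - g = 0.1235 - 0.0165 = 0.107
Substituting: PV = $2,250.00 / 0.107
PV = $21,028.04

$21,028.04


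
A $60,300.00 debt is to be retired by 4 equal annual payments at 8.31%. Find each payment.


Formula: PMT = PV * r / (1 - (1+r)^(-n))
Denominator: 1 - (1 + 0.0831)^(-4) = 0.273349
Numerator: $60,300.00 * 0.0831 = 5010.93
PMT = 5010.93 / 0.273349 = $18,331.61

$18,331.61


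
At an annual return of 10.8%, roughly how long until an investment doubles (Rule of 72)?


Formula: Years ≈ 72 / r
Substituting: Years ≈ 72 / 10.8
Years ≈ 6.7

6.7 years


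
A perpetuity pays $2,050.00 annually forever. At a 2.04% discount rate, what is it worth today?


Formula: PV = C / r
Substituting: PV = $2,050.00 / 0.0204
PV = $100,490.20

$100,490.20
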